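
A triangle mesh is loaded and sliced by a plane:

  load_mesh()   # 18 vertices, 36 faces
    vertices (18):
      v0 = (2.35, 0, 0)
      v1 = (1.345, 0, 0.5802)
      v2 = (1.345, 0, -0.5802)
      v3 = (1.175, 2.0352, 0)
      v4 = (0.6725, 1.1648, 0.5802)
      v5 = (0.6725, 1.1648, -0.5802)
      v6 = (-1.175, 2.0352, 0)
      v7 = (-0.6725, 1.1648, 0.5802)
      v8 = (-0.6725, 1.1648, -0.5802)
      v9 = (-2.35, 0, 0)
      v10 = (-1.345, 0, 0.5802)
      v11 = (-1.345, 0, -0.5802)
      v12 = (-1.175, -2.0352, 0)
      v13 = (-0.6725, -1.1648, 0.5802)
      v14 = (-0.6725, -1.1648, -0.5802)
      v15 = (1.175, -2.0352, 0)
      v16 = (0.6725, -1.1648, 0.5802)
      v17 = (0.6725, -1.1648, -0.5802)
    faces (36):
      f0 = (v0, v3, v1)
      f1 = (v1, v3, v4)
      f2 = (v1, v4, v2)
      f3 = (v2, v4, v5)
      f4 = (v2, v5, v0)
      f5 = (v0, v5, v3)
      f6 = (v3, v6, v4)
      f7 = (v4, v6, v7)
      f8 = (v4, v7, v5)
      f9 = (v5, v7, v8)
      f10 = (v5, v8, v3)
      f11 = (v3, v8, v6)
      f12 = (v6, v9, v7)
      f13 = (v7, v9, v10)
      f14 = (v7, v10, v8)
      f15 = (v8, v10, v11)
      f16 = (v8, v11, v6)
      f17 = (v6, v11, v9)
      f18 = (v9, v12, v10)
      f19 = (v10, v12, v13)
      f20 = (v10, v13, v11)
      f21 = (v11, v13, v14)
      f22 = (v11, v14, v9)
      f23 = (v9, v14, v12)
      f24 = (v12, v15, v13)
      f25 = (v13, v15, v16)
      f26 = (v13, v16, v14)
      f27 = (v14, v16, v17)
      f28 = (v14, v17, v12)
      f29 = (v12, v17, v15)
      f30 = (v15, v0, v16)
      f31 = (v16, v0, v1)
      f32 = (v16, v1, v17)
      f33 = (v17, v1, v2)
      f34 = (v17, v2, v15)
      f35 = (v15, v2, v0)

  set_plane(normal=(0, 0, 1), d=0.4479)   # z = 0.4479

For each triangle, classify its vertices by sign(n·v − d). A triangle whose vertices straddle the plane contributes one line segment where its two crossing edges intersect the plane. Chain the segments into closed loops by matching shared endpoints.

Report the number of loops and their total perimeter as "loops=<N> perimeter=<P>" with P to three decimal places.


Straddling triangles (24 of 36):
  (v0,v3,v1) [--+] → (1.30624, 0.464076, 0.4479)–(1.57416, 0, 0.4479)  len=0.5359
  (v1,v3,v4) [+-+] → (1.30624, 0.464076, 0.4479)–(0.787082, 1.36327, 0.4479)  len=1.0383
  (v1,v4,v2) [++-] → (0.749173, 1.032, 0.4479)–(1.345, 0, 0.4479)  len=1.1917
  (v2,v4,v5) [-+-] → (0.749173, 1.032, 0.4479)–(0.6725, 1.1648, 0.4479)  len=0.1533
  (v3,v6,v4) [--+] → (0.251224, 1.36327, 0.4479)–(0.787082, 1.36327, 0.4479)  len=0.5359
  (v4,v6,v7) [+-+] → (0.251224, 1.36327, 0.4479)–(-0.787082, 1.36327, 0.4479)  len=1.0383
  (v4,v7,v5) [++-] → (-0.519153, 1.1648, 0.4479)–(0.6725, 1.1648, 0.4479)  len=1.1917
  (v5,v7,v8) [-+-] → (-0.519153, 1.1648, 0.4479)–(-0.6725, 1.1648, 0.4479)  len=0.1533
  (v6,v9,v7) [--+] → (-1.05501, 0.899197, 0.4479)–(-0.787082, 1.36327, 0.4479)  len=0.5359
  (v7,v9,v10) [+-+] → (-1.05501, 0.899197, 0.4479)–(-1.57416, 0, 0.4479)  len=1.0383
  (v7,v10,v8) [++-] → (-1.26833, 0.132802, 0.4479)–(-0.6725, 1.1648, 0.4479)  len=1.1917
  (v8,v10,v11) [-+-] → (-1.26833, 0.132802, 0.4479)–(-1.345, 0, 0.4479)  len=0.1533
  (v9,v12,v10) [--+] → (-1.30624, -0.464076, 0.4479)–(-1.57416, 0, 0.4479)  len=0.5359
  (v10,v12,v13) [+-+] → (-1.30624, -0.464076, 0.4479)–(-0.787082, -1.36327, 0.4479)  len=1.0383
  (v10,v13,v11) [++-] → (-0.749173, -1.032, 0.4479)–(-1.345, 0, 0.4479)  len=1.1917
  (v11,v13,v14) [-+-] → (-0.749173, -1.032, 0.4479)–(-0.6725, -1.1648, 0.4479)  len=0.1533
  (v12,v15,v13) [--+] → (-0.251224, -1.36327, 0.4479)–(-0.787082, -1.36327, 0.4479)  len=0.5359
  (v13,v15,v16) [+-+] → (-0.251224, -1.36327, 0.4479)–(0.787082, -1.36327, 0.4479)  len=1.0383
  (v13,v16,v14) [++-] → (0.519153, -1.1648, 0.4479)–(-0.6725, -1.1648, 0.4479)  len=1.1917
  (v14,v16,v17) [-+-] → (0.519153, -1.1648, 0.4479)–(0.6725, -1.1648, 0.4479)  len=0.1533
  (v15,v0,v16) [--+] → (1.05501, -0.899197, 0.4479)–(0.787082, -1.36327, 0.4479)  len=0.5359
  (v16,v0,v1) [+-+] → (1.05501, -0.899197, 0.4479)–(1.57416, 0, 0.4479)  len=1.0383
  (v16,v1,v17) [++-] → (1.26833, -0.132802, 0.4479)–(0.6725, -1.1648, 0.4479)  len=1.1917
  (v17,v1,v2) [-+-] → (1.26833, -0.132802, 0.4479)–(1.345, 0, 0.4479)  len=0.1533

Chained into 2 loop(s):
  loop 1: 12 segments, perimeter = 9.4450
  loop 2: 12 segments, perimeter = 8.0700
Total perimeter = 17.515

loops=2 perimeter=17.515


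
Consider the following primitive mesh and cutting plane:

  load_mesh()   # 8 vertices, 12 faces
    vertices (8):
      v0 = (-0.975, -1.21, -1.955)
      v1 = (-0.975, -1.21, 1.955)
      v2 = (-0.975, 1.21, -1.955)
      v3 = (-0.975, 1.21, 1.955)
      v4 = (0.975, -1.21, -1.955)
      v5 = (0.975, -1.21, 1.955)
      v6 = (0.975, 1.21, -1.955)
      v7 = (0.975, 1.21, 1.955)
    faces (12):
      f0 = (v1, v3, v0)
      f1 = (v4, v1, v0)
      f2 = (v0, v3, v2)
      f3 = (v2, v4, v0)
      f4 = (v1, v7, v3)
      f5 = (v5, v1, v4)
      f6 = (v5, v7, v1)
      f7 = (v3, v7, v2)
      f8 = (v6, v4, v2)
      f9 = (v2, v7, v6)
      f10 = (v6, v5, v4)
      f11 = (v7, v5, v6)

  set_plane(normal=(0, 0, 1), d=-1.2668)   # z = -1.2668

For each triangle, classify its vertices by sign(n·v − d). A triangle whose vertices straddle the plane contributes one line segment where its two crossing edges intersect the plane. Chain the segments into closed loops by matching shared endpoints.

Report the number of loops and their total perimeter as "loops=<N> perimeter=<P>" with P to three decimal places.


Straddling triangles (8 of 12):
  (v1,v3,v0) [++-] → (-0.975, -0.784055, -1.2668)–(-0.975, -1.21, -1.2668)  len=0.4259
  (v4,v1,v0) [-+-] → (0.63178, -1.21, -1.2668)–(-0.975, -1.21, -1.2668)  len=1.6068
  (v0,v3,v2) [-+-] → (-0.975, -0.784055, -1.2668)–(-0.975, 1.21, -1.2668)  len=1.9941
  (v5,v1,v4) [++-] → (0.63178, -1.21, -1.2668)–(0.975, -1.21, -1.2668)  len=0.3432
  (v3,v7,v2) [++-] → (-0.63178, 1.21, -1.2668)–(-0.975, 1.21, -1.2668)  len=0.3432
  (v2,v7,v6) [-+-] → (-0.63178, 1.21, -1.2668)–(0.975, 1.21, -1.2668)  len=1.6068
  (v6,v5,v4) [-+-] → (0.975, 0.784055, -1.2668)–(0.975, -1.21, -1.2668)  len=1.9941
  (v7,v5,v6) [++-] → (0.975, 0.784055, -1.2668)–(0.975, 1.21, -1.2668)  len=0.4259

Chained into 1 loop(s):
  loop 1: 8 segments, perimeter = 8.7400
Total perimeter = 8.740

loops=1 perimeter=8.740


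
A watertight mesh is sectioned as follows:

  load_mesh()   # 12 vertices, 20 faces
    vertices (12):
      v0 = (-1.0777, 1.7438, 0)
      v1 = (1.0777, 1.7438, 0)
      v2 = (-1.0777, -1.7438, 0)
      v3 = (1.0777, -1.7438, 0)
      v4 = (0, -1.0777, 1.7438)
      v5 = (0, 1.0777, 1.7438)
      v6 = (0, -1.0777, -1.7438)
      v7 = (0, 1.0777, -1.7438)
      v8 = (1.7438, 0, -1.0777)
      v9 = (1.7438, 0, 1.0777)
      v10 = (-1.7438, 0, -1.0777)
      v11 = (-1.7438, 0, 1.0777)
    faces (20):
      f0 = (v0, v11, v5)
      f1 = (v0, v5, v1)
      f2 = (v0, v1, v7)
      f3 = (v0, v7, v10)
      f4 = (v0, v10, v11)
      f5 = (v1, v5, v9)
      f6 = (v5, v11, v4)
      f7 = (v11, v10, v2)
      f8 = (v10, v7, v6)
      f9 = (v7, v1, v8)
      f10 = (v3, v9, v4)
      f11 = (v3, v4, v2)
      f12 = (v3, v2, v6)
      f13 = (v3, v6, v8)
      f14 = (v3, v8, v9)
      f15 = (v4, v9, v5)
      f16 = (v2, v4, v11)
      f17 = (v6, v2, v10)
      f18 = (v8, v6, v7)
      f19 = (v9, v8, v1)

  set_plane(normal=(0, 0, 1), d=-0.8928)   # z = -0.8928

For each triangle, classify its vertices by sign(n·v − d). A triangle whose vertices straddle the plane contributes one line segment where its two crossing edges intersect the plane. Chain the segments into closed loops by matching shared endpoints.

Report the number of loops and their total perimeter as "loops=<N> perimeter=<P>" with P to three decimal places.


Straddling triangles (10 of 20):
  (v0,v1,v7) [++-] → (0.525933, 1.40277, -0.8928)–(-0.525933, 1.40277, -0.8928)  len=1.0519
  (v0,v7,v10) [+--] → (-0.525933, 1.40277, -0.8928)–(-1.62952, 0.299182, -0.8928)  len=1.5607
  (v0,v10,v11) [+-+] → (-1.62952, 0.299182, -0.8928)–(-1.7438, 0, -0.8928)  len=0.3203
  (v11,v10,v2) [+-+] → (-1.7438, 0, -0.8928)–(-1.62952, -0.299182, -0.8928)  len=0.3203
  (v7,v1,v8) [-+-] → (0.525933, 1.40277, -0.8928)–(1.62952, 0.299182, -0.8928)  len=1.5607
  (v3,v2,v6) [++-] → (-0.525933, -1.40277, -0.8928)–(0.525933, -1.40277, -0.8928)  len=1.0519
  (v3,v6,v8) [+--] → (0.525933, -1.40277, -0.8928)–(1.62952, -0.299182, -0.8928)  len=1.5607
  (v3,v8,v9) [+-+] → (1.62952, -0.299182, -0.8928)–(1.7438, 0, -0.8928)  len=0.3203
  (v6,v2,v10) [-+-] → (-0.525933, -1.40277, -0.8928)–(-1.62952, -0.299182, -0.8928)  len=1.5607
  (v9,v8,v1) [+-+] → (1.7438, 0, -0.8928)–(1.62952, 0.299182, -0.8928)  len=0.3203

Chained into 1 loop(s):
  loop 1: 10 segments, perimeter = 9.6276
Total perimeter = 9.628

loops=1 perimeter=9.628


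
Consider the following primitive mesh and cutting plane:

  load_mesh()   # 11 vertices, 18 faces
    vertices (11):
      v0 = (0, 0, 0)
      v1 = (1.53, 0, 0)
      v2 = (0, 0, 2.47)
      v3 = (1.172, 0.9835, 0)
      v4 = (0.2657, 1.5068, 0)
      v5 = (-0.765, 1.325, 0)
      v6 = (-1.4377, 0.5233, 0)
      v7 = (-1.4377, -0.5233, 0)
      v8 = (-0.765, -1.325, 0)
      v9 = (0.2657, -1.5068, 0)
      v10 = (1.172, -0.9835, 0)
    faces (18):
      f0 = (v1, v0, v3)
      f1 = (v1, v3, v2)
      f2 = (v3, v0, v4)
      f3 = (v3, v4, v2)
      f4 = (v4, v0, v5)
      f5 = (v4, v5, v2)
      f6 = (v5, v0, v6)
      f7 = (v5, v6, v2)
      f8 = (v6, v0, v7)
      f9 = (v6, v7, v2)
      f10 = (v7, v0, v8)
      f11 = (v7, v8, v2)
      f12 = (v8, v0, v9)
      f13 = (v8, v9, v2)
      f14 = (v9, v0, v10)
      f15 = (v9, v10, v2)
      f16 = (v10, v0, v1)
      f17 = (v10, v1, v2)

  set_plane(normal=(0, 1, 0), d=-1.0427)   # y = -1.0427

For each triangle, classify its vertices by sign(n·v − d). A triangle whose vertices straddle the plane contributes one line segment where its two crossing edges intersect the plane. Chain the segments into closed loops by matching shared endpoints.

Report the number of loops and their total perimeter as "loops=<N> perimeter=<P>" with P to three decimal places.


Straddling triangles (6 of 18):
  (v7,v0,v8) [++-] → (-0.602012, -1.0427, 0)–(-1.00188, -1.0427, 0)  len=0.3999
  (v7,v8,v2) [+-+] → (-1.00188, -1.0427, 0)–(-0.602012, -1.0427, 0.52625)  len=0.6609
  (v8,v0,v9) [-+-] → (-0.602012, -1.0427, 0)–(0.183863, -1.0427, 0)  len=0.7859
  (v8,v9,v2) [--+] → (0.183863, -1.0427, 0.760769)–(-0.602012, -1.0427, 0.52625)  len=0.8201
  (v9,v0,v10) [-++] → (0.183863, -1.0427, 0)–(1.06947, -1.0427, 0)  len=0.8856
  (v9,v10,v2) [-++] → (1.06947, -1.0427, 0)–(0.183863, -1.0427, 0.760769)  len=1.1675

Chained into 1 loop(s):
  loop 1: 6 segments, perimeter = 4.7199
Total perimeter = 4.720

loops=1 perimeter=4.720


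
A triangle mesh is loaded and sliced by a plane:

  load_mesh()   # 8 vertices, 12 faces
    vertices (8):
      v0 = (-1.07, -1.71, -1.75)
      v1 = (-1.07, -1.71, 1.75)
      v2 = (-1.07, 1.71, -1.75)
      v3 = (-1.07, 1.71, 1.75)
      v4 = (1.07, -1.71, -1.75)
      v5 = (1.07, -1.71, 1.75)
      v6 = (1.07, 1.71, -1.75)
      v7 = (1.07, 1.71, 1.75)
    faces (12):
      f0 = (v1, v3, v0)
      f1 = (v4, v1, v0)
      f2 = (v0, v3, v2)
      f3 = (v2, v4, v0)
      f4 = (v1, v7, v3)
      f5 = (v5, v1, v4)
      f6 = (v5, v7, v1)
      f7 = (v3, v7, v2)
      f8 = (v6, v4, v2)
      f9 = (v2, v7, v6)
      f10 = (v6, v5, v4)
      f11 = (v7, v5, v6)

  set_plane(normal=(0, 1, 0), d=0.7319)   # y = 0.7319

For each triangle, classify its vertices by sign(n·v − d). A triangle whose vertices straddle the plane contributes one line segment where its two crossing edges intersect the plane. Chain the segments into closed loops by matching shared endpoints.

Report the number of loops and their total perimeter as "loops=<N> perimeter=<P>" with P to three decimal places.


loops=1 perimeter=11.280

Straddling triangles (8 of 12):
  (v1,v3,v0) [-+-] → (-1.07, 0.7319, 1.75)–(-1.07, 0.7319, 0.74902)  len=1.0010
  (v0,v3,v2) [-++] → (-1.07, 0.7319, 0.74902)–(-1.07, 0.7319, -1.75)  len=2.4990
  (v2,v4,v0) [+--] → (-0.457973, 0.7319, -1.75)–(-1.07, 0.7319, -1.75)  len=0.6120
  (v1,v7,v3) [-++] → (0.457973, 0.7319, 1.75)–(-1.07, 0.7319, 1.75)  len=1.5280
  (v5,v7,v1) [-+-] → (1.07, 0.7319, 1.75)–(0.457973, 0.7319, 1.75)  len=0.6120
  (v6,v4,v2) [+-+] → (1.07, 0.7319, -1.75)–(-0.457973, 0.7319, -1.75)  len=1.5280
  (v6,v5,v4) [+--] → (1.07, 0.7319, -0.74902)–(1.07, 0.7319, -1.75)  len=1.0010
  (v7,v5,v6) [+-+] → (1.07, 0.7319, 1.75)–(1.07, 0.7319, -0.74902)  len=2.4990

Chained into 1 loop(s):
  loop 1: 8 segments, perimeter = 11.2800
Total perimeter = 11.280


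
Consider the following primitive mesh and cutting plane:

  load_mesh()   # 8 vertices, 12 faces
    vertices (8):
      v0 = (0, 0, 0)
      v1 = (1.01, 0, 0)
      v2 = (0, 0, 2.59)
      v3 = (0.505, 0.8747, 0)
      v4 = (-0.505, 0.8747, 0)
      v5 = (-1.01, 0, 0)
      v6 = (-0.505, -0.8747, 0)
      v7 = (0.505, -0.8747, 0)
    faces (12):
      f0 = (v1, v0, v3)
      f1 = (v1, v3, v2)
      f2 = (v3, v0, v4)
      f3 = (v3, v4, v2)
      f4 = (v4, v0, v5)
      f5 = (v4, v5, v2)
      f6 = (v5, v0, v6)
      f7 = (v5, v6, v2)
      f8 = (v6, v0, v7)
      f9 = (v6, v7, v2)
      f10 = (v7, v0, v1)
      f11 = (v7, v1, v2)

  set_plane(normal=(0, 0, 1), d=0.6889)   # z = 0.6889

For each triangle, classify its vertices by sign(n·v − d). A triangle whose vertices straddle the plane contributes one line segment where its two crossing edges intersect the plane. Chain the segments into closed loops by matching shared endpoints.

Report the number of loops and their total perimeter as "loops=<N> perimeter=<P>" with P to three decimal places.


loops=1 perimeter=4.448

Straddling triangles (6 of 12):
  (v1,v3,v2) [--+] → (0.370678, 0.642043, 0.6889)–(0.741356, 0, 0.6889)  len=0.7414
  (v3,v4,v2) [--+] → (-0.370678, 0.642043, 0.6889)–(0.370678, 0.642043, 0.6889)  len=0.7414
  (v4,v5,v2) [--+] → (-0.741356, 0, 0.6889)–(-0.370678, 0.642043, 0.6889)  len=0.7414
  (v5,v6,v2) [--+] → (-0.370678, -0.642043, 0.6889)–(-0.741356, 0, 0.6889)  len=0.7414
  (v6,v7,v2) [--+] → (0.370678, -0.642043, 0.6889)–(-0.370678, -0.642043, 0.6889)  len=0.7414
  (v7,v1,v2) [--+] → (0.741356, 0, 0.6889)–(0.370678, -0.642043, 0.6889)  len=0.7414

Chained into 1 loop(s):
  loop 1: 6 segments, perimeter = 4.4482
Total perimeter = 4.448


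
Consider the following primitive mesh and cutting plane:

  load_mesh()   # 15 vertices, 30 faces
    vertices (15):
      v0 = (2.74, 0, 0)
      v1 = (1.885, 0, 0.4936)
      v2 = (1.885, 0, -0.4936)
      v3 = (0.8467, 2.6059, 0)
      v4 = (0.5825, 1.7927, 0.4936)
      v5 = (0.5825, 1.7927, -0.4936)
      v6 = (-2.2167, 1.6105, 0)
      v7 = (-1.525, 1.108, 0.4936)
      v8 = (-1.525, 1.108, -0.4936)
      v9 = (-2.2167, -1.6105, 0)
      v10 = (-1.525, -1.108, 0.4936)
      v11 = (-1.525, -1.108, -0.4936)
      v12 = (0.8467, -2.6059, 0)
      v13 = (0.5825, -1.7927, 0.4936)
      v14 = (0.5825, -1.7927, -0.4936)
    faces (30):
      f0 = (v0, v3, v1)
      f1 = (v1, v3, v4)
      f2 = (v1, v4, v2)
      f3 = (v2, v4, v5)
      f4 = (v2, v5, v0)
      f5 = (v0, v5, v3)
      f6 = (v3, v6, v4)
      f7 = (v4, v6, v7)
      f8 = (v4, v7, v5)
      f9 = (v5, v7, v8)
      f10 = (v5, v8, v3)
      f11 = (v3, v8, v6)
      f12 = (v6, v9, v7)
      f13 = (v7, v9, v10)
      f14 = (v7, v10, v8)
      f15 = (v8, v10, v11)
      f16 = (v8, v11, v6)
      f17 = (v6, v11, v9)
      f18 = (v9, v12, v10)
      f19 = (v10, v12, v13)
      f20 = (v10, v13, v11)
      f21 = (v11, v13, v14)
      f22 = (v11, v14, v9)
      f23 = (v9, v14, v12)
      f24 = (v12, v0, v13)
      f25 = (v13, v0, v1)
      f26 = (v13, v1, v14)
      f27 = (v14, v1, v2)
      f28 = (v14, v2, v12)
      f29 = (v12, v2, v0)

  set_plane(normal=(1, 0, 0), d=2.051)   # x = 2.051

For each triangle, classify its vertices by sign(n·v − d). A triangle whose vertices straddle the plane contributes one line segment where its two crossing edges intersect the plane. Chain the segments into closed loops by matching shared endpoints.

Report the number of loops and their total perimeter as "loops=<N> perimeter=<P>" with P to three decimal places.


Straddling triangles (6 of 30):
  (v0,v3,v1) [+--] → (2.051, 0.948326, 0)–(2.051, 0, 0.397767)  len=1.0284
  (v2,v5,v0) [--+] → (2.051, 0.572501, -0.157632)–(2.051, 0, -0.397767)  len=0.6208
  (v0,v5,v3) [+--] → (2.051, 0.572501, -0.157632)–(2.051, 0.948326, 0)  len=0.4075
  (v12,v0,v13) [-+-] → (2.051, -0.948326, 0)–(2.051, -0.572501, 0.157632)  len=0.4075
  (v13,v0,v1) [-+-] → (2.051, -0.572501, 0.157632)–(2.051, 0, 0.397767)  len=0.6208
  (v12,v2,v0) [--+] → (2.051, 0, -0.397767)–(2.051, -0.948326, 0)  len=1.0284

Chained into 1 loop(s):
  loop 1: 6 segments, perimeter = 4.1135
Total perimeter = 4.113

loops=1 perimeter=4.113


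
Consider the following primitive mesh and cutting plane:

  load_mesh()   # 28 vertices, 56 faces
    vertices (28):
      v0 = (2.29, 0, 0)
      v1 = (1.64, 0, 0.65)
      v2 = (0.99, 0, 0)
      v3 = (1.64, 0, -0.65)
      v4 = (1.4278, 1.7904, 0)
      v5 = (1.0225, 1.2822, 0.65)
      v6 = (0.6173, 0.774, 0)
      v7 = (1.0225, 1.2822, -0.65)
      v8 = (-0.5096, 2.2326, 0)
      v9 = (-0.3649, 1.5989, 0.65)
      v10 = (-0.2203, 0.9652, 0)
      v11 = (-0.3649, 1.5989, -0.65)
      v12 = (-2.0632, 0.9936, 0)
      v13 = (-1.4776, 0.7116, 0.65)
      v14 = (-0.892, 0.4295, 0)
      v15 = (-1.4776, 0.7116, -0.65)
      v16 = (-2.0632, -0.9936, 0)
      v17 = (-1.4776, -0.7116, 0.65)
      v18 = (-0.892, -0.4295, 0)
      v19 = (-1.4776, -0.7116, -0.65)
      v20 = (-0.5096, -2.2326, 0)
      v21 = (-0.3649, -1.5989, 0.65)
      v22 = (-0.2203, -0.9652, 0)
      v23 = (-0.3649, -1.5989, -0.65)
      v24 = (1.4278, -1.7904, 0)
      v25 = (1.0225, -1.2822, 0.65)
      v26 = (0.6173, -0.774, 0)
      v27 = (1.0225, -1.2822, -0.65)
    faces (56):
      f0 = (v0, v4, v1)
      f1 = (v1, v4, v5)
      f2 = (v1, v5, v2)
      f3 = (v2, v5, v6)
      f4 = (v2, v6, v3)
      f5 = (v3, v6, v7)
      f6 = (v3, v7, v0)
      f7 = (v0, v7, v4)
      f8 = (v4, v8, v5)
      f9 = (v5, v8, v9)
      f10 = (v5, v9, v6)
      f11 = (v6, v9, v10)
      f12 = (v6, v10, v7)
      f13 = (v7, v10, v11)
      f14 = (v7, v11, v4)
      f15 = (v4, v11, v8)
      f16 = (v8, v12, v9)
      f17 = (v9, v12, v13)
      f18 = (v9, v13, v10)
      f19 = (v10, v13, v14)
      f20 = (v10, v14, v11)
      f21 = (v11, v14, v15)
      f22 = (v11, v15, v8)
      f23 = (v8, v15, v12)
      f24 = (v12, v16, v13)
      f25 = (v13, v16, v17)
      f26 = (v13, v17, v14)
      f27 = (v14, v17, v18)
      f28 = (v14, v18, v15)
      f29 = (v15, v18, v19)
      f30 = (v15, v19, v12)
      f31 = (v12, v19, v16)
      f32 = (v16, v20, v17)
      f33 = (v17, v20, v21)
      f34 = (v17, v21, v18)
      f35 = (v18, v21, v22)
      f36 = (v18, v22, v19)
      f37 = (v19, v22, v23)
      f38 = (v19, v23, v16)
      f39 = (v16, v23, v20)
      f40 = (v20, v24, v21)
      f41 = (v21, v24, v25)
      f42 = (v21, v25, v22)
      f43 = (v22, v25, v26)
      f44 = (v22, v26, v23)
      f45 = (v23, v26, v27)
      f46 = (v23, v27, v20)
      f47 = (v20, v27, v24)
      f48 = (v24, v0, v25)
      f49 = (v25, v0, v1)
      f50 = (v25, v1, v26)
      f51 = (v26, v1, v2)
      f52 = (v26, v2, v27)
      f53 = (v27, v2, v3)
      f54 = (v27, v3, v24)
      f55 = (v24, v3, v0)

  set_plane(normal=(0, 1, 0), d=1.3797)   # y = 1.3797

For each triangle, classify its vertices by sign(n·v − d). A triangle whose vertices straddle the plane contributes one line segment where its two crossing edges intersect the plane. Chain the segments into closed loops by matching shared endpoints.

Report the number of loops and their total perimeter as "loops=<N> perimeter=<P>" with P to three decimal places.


Straddling triangles (16 of 56):
  (v0,v4,v1) [-+-] → (1.62558, 1.3797, 0)–(1.47648, 1.3797, 0.149104)  len=0.2109
  (v1,v4,v5) [-+-] → (1.47648, 1.3797, 0.149104)–(1.10026, 1.3797, 0.525295)  len=0.5320
  (v0,v7,v4) [--+] → (1.10026, 1.3797, -0.525295)–(1.62558, 1.3797, 0)  len=0.7429
  (v4,v8,v5) [++-] → (0.865324, 1.3797, 0.583318)–(1.10026, 1.3797, 0.525295)  len=0.2420
  (v5,v8,v9) [-++] → (0.865324, 1.3797, 0.583318)–(0.595372, 1.3797, 0.65)  len=0.2781
  (v5,v9,v6) [-+-] → (0.595372, 1.3797, 0.65)–(-0.103901, 1.3797, 0.477276)  len=0.7203
  (v6,v9,v10) [-+-] → (-0.103901, 1.3797, 0.477276)–(-0.314882, 1.3797, 0.425162)  len=0.2173
  (v7,v10,v11) [--+] → (-0.314882, 1.3797, -0.425162)–(0.595372, 1.3797, -0.65)  len=0.9376
  (v7,v11,v4) [-++] → (0.595372, 1.3797, -0.65)–(1.10026, 1.3797, -0.525295)  len=0.5201
  (v8,v12,v9) [+-+] → (-1.57906, 1.3797, 0)–(-0.979913, 1.3797, 0.414613)  len=0.7286
  (v9,v12,v13) [+--] → (-0.979913, 1.3797, 0.414613)–(-0.639783, 1.3797, 0.65)  len=0.4136
  (v9,v13,v10) [+--] → (-0.639783, 1.3797, 0.65)–(-0.314882, 1.3797, 0.425162)  len=0.3951
  (v10,v14,v11) [--+] → (-0.463703, 1.3797, -0.52816)–(-0.314882, 1.3797, -0.425162)  len=0.1810
  (v11,v14,v15) [+--] → (-0.463703, 1.3797, -0.52816)–(-0.639783, 1.3797, -0.65)  len=0.2141
  (v11,v15,v8) [+-+] → (-0.639783, 1.3797, -0.65)–(-1.05241, 1.3797, -0.364487)  len=0.5018
  (v8,v15,v12) [+--] → (-1.05241, 1.3797, -0.364487)–(-1.57906, 1.3797, 0)  len=0.6405

Chained into 1 loop(s):
  loop 1: 16 segments, perimeter = 7.4759
Total perimeter = 7.476

loops=1 perimeter=7.476


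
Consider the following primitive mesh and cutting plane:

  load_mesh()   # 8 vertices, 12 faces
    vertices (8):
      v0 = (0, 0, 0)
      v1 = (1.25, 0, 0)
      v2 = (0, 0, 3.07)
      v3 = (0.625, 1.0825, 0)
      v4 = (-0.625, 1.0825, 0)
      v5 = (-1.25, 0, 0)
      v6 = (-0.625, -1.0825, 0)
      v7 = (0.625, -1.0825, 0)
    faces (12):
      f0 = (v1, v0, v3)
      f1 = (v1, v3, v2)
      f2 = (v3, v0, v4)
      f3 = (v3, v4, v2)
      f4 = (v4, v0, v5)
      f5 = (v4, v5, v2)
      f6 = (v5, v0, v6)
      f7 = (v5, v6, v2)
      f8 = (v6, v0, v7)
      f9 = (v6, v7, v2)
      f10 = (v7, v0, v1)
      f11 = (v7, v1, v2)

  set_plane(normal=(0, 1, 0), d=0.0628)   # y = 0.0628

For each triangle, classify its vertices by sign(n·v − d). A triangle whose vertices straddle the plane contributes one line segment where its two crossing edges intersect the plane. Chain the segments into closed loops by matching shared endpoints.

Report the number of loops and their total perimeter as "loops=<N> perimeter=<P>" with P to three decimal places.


Straddling triangles (6 of 12):
  (v1,v0,v3) [--+] → (0.0362587, 0.0628, 0)–(1.21374, 0.0628, 0)  len=1.1775
  (v1,v3,v2) [-+-] → (1.21374, 0.0628, 0)–(0.0362587, 0.0628, 2.8919)  len=3.1224
  (v3,v0,v4) [+-+] → (0.0362587, 0.0628, 0)–(-0.0362587, 0.0628, 0)  len=0.0725
  (v3,v4,v2) [++-] → (-0.0362587, 0.0628, 2.8919)–(0.0362587, 0.0628, 2.8919)  len=0.0725
  (v4,v0,v5) [+--] → (-0.0362587, 0.0628, 0)–(-1.21374, 0.0628, 0)  len=1.1775
  (v4,v5,v2) [+--] → (-1.21374, 0.0628, 0)–(-0.0362587, 0.0628, 2.8919)  len=3.1224

Chained into 1 loop(s):
  loop 1: 6 segments, perimeter = 8.7448
Total perimeter = 8.745

loops=1 perimeter=8.745


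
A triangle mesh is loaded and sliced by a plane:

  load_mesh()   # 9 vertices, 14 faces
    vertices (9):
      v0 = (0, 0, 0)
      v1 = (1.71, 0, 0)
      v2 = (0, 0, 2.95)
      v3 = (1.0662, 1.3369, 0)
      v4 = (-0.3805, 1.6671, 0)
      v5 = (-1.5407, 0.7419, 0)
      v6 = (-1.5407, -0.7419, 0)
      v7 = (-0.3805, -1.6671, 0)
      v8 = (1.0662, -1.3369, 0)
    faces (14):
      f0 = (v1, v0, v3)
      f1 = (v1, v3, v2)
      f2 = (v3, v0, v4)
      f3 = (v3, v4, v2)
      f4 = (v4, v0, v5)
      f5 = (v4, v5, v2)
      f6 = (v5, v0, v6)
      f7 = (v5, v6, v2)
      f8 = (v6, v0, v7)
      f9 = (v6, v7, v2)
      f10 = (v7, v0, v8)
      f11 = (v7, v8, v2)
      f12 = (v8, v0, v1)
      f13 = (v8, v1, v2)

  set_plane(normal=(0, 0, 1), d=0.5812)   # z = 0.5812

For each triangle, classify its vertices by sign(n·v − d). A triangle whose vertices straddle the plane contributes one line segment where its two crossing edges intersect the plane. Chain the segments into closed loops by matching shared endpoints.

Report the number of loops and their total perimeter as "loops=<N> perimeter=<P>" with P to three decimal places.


loops=1 perimeter=8.341

Straddling triangles (7 of 14):
  (v1,v3,v2) [--+] → (0.856141, 1.07351, 0.5812)–(1.3731, 0, 0.5812)  len=1.1915
  (v3,v4,v2) [--+] → (-0.305535, 1.33865, 0.5812)–(0.856141, 1.07351, 0.5812)  len=1.1916
  (v4,v5,v2) [--+] → (-1.23716, 0.595733, 0.5812)–(-0.305535, 1.33865, 0.5812)  len=1.1916
  (v5,v6,v2) [--+] → (-1.23716, -0.595733, 0.5812)–(-1.23716, 0.595733, 0.5812)  len=1.1915
  (v6,v7,v2) [--+] → (-0.305535, -1.33865, 0.5812)–(-1.23716, -0.595733, 0.5812)  len=1.1916
  (v7,v8,v2) [--+] → (0.856141, -1.07351, 0.5812)–(-0.305535, -1.33865, 0.5812)  len=1.1916
  (v8,v1,v2) [--+] → (1.3731, 0, 0.5812)–(0.856141, -1.07351, 0.5812)  len=1.1915

Chained into 1 loop(s):
  loop 1: 7 segments, perimeter = 8.3407
Total perimeter = 8.341


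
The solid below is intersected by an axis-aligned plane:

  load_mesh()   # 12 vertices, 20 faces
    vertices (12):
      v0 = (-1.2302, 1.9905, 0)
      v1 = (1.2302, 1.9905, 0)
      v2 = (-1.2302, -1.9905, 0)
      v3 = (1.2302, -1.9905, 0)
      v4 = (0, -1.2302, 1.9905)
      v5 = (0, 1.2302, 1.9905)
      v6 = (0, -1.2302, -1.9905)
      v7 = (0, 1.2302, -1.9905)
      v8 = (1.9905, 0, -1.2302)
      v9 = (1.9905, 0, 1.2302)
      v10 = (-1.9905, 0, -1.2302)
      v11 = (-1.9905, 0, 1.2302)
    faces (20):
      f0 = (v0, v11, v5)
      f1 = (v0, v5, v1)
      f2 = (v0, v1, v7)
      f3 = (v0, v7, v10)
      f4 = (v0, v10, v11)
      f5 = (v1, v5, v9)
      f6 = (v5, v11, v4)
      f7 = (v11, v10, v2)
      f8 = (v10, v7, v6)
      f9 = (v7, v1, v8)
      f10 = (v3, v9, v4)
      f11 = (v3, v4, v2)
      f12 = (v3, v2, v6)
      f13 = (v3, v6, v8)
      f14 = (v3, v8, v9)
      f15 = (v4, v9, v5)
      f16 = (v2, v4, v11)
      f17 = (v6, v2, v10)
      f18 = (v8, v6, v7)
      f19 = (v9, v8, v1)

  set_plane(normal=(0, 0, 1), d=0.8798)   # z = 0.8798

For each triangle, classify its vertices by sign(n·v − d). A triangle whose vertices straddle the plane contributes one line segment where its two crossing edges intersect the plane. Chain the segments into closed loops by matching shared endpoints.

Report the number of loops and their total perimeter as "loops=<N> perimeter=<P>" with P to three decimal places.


loops=1 perimeter=11.325

Straddling triangles (10 of 20):
  (v0,v11,v5) [-++] → (-1.77394, 0.566958, 0.8798)–(-0.686452, 1.65445, 0.8798)  len=1.5379
  (v0,v5,v1) [-+-] → (-0.686452, 1.65445, 0.8798)–(0.686452, 1.65445, 0.8798)  len=1.3729
  (v0,v10,v11) [--+] → (-1.9905, 0, 0.8798)–(-1.77394, 0.566958, 0.8798)  len=0.6069
  (v1,v5,v9) [-++] → (0.686452, 1.65445, 0.8798)–(1.77394, 0.566958, 0.8798)  len=1.5379
  (v11,v10,v2) [+--] → (-1.9905, 0, 0.8798)–(-1.77394, -0.566958, 0.8798)  len=0.6069
  (v3,v9,v4) [-++] → (1.77394, -0.566958, 0.8798)–(0.686452, -1.65445, 0.8798)  len=1.5379
  (v3,v4,v2) [-+-] → (0.686452, -1.65445, 0.8798)–(-0.686452, -1.65445, 0.8798)  len=1.3729
  (v3,v8,v9) [--+] → (1.9905, 0, 0.8798)–(1.77394, -0.566958, 0.8798)  len=0.6069
  (v2,v4,v11) [-++] → (-0.686452, -1.65445, 0.8798)–(-1.77394, -0.566958, 0.8798)  len=1.5379
  (v9,v8,v1) [+--] → (1.9905, 0, 0.8798)–(1.77394, 0.566958, 0.8798)  len=0.6069

Chained into 1 loop(s):
  loop 1: 10 segments, perimeter = 11.3252
Total perimeter = 11.325


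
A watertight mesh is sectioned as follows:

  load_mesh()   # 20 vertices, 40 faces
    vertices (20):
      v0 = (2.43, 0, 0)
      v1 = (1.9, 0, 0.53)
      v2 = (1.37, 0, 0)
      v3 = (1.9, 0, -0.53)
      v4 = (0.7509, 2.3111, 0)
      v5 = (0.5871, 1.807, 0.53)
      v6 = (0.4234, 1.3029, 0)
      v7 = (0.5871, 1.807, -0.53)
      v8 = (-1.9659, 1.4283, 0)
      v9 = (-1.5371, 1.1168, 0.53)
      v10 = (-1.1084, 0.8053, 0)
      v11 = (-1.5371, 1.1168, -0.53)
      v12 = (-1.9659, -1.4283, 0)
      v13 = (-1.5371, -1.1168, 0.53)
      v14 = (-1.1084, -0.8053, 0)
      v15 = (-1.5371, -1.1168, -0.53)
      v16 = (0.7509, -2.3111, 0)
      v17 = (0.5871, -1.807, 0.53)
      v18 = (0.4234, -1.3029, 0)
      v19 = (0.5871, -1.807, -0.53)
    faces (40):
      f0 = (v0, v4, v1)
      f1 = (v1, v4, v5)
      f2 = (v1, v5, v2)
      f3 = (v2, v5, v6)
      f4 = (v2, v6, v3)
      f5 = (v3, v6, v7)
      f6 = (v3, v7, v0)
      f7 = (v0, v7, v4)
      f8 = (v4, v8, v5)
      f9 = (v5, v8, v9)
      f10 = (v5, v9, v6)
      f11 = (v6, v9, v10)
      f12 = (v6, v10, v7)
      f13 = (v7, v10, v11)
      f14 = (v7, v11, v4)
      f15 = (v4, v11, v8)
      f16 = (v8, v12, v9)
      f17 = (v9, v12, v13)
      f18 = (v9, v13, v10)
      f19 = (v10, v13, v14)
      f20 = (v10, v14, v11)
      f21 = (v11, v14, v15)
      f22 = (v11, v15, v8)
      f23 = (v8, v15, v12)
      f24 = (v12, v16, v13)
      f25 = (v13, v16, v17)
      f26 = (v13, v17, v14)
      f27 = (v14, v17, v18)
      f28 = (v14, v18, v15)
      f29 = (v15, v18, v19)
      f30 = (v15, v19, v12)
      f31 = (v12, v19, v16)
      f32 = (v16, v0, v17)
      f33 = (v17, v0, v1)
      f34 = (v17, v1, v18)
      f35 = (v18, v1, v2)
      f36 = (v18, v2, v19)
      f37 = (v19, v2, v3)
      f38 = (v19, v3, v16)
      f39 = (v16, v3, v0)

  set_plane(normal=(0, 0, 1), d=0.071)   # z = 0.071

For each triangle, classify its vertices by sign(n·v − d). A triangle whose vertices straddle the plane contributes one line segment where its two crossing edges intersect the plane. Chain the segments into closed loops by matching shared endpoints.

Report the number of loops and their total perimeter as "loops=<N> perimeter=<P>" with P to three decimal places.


Straddling triangles (20 of 40):
  (v0,v4,v1) [--+] → (0.904836, 2.0015, 0.071)–(2.359, 0, 0.071)  len=2.4740
  (v1,v4,v5) [+-+] → (0.904836, 2.0015, 0.071)–(0.728957, 2.24357, 0.071)  len=0.2992
  (v1,v5,v2) [++-] → (1.26512, 0.24207, 0.071)–(1.441, 0, 0.071)  len=0.2992
  (v2,v5,v6) [-+-] → (1.26512, 0.24207, 0.071)–(0.44533, 1.37043, 0.071)  len=1.3947
  (v4,v8,v5) [--+] → (-1.62389, 1.47903, 0.071)–(0.728957, 2.24357, 0.071)  len=2.4739
  (v5,v8,v9) [+-+] → (-1.62389, 1.47903, 0.071)–(-1.90846, 1.38657, 0.071)  len=0.2992
  (v5,v9,v6) [++-] → (0.160767, 1.27797, 0.071)–(0.44533, 1.37043, 0.071)  len=0.2992
  (v6,v9,v10) [-+-] → (0.160767, 1.27797, 0.071)–(-1.16583, 0.847029, 0.071)  len=1.3948
  (v8,v12,v9) [--+] → (-1.90846, -1.08735, 0.071)–(-1.90846, 1.38657, 0.071)  len=2.4739
  (v9,v12,v13) [+-+] → (-1.90846, -1.08735, 0.071)–(-1.90846, -1.38657, 0.071)  len=0.2992
  (v9,v13,v10) [++-] → (-1.16583, 0.547811, 0.071)–(-1.16583, 0.847029, 0.071)  len=0.2992
  (v10,v13,v14) [-+-] → (-1.16583, 0.547811, 0.071)–(-1.16583, -0.847029, 0.071)  len=1.3948
  (v12,v16,v13) [--+] → (0.444394, -2.15111, 0.071)–(-1.90846, -1.38657, 0.071)  len=2.4739
  (v13,v16,v17) [+-+] → (0.444394, -2.15111, 0.071)–(0.728957, -2.24357, 0.071)  len=0.2992
  (v13,v17,v14) [++-] → (-0.881267, -0.93949, 0.071)–(-1.16583, -0.847029, 0.071)  len=0.2992
  (v14,v17,v18) [-+-] → (-0.881267, -0.93949, 0.071)–(0.44533, -1.37043, 0.071)  len=1.3948
  (v16,v0,v17) [--+] → (2.18312, -0.24207, 0.071)–(0.728957, -2.24357, 0.071)  len=2.4740
  (v17,v0,v1) [+-+] → (2.18312, -0.24207, 0.071)–(2.359, 0, 0.071)  len=0.2992
  (v17,v1,v18) [++-] → (0.621209, -1.12836, 0.071)–(0.44533, -1.37043, 0.071)  len=0.2992
  (v18,v1,v2) [-+-] → (0.621209, -1.12836, 0.071)–(1.441, 0, 0.071)  len=1.3947

Chained into 2 loop(s):
  loop 1: 10 segments, perimeter = 13.8659
  loop 2: 10 segments, perimeter = 8.4700
Total perimeter = 22.336

loops=2 perimeter=22.336


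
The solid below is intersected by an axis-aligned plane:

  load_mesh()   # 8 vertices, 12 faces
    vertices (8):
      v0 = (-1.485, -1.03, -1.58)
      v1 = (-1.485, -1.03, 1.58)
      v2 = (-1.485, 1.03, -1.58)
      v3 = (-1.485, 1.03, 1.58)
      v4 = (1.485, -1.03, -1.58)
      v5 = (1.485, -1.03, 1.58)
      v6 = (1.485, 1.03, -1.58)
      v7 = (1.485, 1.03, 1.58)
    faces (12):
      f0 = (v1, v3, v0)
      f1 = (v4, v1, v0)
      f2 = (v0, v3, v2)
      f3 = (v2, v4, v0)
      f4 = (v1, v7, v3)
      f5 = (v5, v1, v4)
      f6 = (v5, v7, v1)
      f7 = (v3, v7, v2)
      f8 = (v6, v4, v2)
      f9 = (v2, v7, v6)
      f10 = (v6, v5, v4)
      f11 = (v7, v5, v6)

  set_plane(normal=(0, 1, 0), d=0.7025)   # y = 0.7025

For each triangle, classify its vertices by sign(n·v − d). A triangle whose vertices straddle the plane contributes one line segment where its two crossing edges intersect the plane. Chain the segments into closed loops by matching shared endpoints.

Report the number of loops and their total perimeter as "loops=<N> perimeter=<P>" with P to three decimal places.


Straddling triangles (8 of 12):
  (v1,v3,v0) [-+-] → (-1.485, 0.7025, 1.58)–(-1.485, 0.7025, 1.07762)  len=0.5024
  (v0,v3,v2) [-++] → (-1.485, 0.7025, 1.07762)–(-1.485, 0.7025, -1.58)  len=2.6576
  (v2,v4,v0) [+--] → (-1.01283, 0.7025, -1.58)–(-1.485, 0.7025, -1.58)  len=0.4722
  (v1,v7,v3) [-++] → (1.01283, 0.7025, 1.58)–(-1.485, 0.7025, 1.58)  len=2.4978
  (v5,v7,v1) [-+-] → (1.485, 0.7025, 1.58)–(1.01283, 0.7025, 1.58)  len=0.4722
  (v6,v4,v2) [+-+] → (1.485, 0.7025, -1.58)–(-1.01283, 0.7025, -1.58)  len=2.4978
  (v6,v5,v4) [+--] → (1.485, 0.7025, -1.07762)–(1.485, 0.7025, -1.58)  len=0.5024
  (v7,v5,v6) [+-+] → (1.485, 0.7025, 1.58)–(1.485, 0.7025, -1.07762)  len=2.6576

Chained into 1 loop(s):
  loop 1: 8 segments, perimeter = 12.2600
Total perimeter = 12.260

loops=1 perimeter=12.260


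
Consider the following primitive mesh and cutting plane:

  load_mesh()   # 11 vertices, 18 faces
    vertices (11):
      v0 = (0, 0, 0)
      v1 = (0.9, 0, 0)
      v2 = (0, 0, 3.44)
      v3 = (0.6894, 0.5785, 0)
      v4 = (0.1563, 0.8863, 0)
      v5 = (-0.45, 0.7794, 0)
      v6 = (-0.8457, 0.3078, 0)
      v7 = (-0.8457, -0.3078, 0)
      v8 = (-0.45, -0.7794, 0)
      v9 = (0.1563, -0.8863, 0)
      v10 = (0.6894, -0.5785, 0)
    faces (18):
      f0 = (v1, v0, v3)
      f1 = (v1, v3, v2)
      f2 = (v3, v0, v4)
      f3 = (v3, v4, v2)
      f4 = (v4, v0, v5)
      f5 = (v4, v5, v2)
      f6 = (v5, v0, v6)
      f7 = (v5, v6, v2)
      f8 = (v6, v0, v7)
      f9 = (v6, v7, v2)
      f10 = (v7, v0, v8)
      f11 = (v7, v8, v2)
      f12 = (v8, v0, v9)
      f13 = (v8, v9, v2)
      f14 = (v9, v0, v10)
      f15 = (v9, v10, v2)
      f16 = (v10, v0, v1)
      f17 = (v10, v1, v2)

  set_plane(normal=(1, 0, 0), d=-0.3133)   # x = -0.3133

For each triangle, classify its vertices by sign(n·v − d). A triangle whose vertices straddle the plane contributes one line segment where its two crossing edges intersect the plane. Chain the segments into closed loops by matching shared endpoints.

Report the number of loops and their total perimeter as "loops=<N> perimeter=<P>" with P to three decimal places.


Straddling triangles (10 of 18):
  (v4,v0,v5) [++-] → (-0.3133, 0.542636, 0)–(-0.3133, 0.803502, 0)  len=0.2609
  (v4,v5,v2) [+-+] → (-0.3133, 0.803502, 0)–(-0.3133, 0.542636, 1.045)  len=1.0771
  (v5,v0,v6) [-+-] → (-0.3133, 0.542636, 0)–(-0.3133, 0.114028, 0)  len=0.4286
  (v5,v6,v2) [--+] → (-0.3133, 0.114028, 2.16561)–(-0.3133, 0.542636, 1.045)  len=1.1998
  (v6,v0,v7) [-+-] → (-0.3133, 0.114028, 0)–(-0.3133, -0.114028, 0)  len=0.2281
  (v6,v7,v2) [--+] → (-0.3133, -0.114028, 2.16561)–(-0.3133, 0.114028, 2.16561)  len=0.2281
  (v7,v0,v8) [-+-] → (-0.3133, -0.114028, 0)–(-0.3133, -0.542636, 0)  len=0.4286
  (v7,v8,v2) [--+] → (-0.3133, -0.542636, 1.045)–(-0.3133, -0.114028, 2.16561)  len=1.1998
  (v8,v0,v9) [-++] → (-0.3133, -0.542636, 0)–(-0.3133, -0.803502, 0)  len=0.2609
  (v8,v9,v2) [-++] → (-0.3133, -0.803502, 0)–(-0.3133, -0.542636, 1.045)  len=1.0771

Chained into 1 loop(s):
  loop 1: 10 segments, perimeter = 6.3888
Total perimeter = 6.389

loops=1 perimeter=6.389


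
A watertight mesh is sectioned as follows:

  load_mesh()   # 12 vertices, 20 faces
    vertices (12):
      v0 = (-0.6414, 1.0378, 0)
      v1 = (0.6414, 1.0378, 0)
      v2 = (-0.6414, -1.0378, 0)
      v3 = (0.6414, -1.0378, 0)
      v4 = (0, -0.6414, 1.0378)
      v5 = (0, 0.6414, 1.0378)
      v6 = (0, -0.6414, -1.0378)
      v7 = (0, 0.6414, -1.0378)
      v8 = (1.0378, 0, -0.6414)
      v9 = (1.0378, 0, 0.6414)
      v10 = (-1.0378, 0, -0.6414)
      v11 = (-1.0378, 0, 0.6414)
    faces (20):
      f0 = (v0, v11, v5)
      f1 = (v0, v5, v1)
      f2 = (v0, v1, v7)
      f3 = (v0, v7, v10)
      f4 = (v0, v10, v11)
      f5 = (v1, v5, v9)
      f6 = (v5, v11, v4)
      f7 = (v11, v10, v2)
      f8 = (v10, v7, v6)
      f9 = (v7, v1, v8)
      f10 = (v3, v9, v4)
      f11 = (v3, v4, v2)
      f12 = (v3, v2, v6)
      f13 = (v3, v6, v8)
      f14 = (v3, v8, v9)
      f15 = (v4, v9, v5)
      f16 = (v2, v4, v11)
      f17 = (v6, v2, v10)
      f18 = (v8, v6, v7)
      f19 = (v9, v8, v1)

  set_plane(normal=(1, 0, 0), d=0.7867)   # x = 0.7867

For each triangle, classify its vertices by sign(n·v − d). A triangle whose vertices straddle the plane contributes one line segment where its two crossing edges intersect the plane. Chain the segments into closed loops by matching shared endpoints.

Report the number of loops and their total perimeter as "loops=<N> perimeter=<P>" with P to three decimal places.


loops=1 perimeter=4.402

Straddling triangles (8 of 20):
  (v1,v5,v9) [--+] → (0.7867, 0.155189, 0.737311)–(0.7867, 0.657396, 0.235104)  len=0.7102
  (v7,v1,v8) [--+] → (0.7867, 0.657396, -0.235104)–(0.7867, 0.155189, -0.737311)  len=0.7102
  (v3,v9,v4) [-+-] → (0.7867, -0.657396, 0.235104)–(0.7867, -0.155189, 0.737311)  len=0.7102
  (v3,v6,v8) [--+] → (0.7867, -0.155189, -0.737311)–(0.7867, -0.657396, -0.235104)  len=0.7102
  (v3,v8,v9) [-++] → (0.7867, -0.657396, -0.235104)–(0.7867, -0.657396, 0.235104)  len=0.4702
  (v4,v9,v5) [-+-] → (0.7867, -0.155189, 0.737311)–(0.7867, 0.155189, 0.737311)  len=0.3104
  (v8,v6,v7) [+--] → (0.7867, -0.155189, -0.737311)–(0.7867, 0.155189, -0.737311)  len=0.3104
  (v9,v8,v1) [++-] → (0.7867, 0.657396, -0.235104)–(0.7867, 0.657396, 0.235104)  len=0.4702

Chained into 1 loop(s):
  loop 1: 8 segments, perimeter = 4.4021
Total perimeter = 4.402


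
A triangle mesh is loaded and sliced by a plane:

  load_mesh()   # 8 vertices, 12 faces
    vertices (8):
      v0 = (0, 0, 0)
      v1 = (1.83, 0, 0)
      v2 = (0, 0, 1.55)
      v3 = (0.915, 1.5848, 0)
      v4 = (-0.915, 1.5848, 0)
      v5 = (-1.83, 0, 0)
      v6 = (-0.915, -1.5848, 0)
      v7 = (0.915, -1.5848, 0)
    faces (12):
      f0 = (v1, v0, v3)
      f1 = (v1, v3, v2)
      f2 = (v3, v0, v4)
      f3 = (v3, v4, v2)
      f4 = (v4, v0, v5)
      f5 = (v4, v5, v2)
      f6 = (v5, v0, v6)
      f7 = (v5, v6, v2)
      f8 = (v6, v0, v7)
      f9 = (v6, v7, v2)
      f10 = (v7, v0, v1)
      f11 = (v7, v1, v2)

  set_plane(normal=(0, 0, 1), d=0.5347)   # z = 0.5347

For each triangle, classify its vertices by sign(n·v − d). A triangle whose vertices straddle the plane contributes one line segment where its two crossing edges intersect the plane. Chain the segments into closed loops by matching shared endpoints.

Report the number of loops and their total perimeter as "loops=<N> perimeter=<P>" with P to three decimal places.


loops=1 perimeter=7.192

Straddling triangles (6 of 12):
  (v1,v3,v2) [--+] → (0.599355, 1.0381, 0.5347)–(1.19871, 0, 0.5347)  len=1.1987
  (v3,v4,v2) [--+] → (-0.599355, 1.0381, 0.5347)–(0.599355, 1.0381, 0.5347)  len=1.1987
  (v4,v5,v2) [--+] → (-1.19871, 0, 0.5347)–(-0.599355, 1.0381, 0.5347)  len=1.1987
  (v5,v6,v2) [--+] → (-0.599355, -1.0381, 0.5347)–(-1.19871, 0, 0.5347)  len=1.1987
  (v6,v7,v2) [--+] → (0.599355, -1.0381, 0.5347)–(-0.599355, -1.0381, 0.5347)  len=1.1987
  (v7,v1,v2) [--+] → (1.19871, 0, 0.5347)–(0.599355, -1.0381, 0.5347)  len=1.1987

Chained into 1 loop(s):
  loop 1: 6 segments, perimeter = 7.1922
Total perimeter = 7.192


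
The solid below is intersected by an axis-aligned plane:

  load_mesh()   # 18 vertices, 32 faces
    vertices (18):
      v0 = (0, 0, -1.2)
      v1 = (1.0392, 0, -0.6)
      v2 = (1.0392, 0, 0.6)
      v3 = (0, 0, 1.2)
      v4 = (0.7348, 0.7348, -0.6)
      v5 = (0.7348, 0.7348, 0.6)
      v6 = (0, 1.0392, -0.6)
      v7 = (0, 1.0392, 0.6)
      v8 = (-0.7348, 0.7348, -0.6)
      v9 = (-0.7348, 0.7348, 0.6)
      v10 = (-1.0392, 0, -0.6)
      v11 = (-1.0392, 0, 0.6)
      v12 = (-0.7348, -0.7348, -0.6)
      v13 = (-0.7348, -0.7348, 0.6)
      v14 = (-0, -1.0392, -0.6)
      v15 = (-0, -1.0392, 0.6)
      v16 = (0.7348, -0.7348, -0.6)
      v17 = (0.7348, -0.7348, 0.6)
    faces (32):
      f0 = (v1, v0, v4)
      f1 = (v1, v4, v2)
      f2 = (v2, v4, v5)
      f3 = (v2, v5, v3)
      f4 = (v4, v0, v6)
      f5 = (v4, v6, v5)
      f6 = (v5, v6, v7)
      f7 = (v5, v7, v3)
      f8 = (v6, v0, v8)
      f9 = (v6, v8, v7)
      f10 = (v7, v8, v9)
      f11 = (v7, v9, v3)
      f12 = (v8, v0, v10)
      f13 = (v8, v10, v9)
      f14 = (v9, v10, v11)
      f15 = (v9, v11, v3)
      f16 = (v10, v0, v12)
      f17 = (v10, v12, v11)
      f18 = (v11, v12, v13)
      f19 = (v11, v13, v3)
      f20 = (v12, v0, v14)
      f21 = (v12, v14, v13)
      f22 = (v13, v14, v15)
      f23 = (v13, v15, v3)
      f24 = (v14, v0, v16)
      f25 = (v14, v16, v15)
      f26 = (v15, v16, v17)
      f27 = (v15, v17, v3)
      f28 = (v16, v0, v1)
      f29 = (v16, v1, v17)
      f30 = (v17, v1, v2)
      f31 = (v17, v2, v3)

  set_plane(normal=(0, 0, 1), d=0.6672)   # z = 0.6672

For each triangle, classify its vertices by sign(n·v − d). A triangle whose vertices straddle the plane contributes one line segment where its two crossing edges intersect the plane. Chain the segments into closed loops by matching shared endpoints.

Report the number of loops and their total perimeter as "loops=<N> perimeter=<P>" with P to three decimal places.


loops=1 perimeter=5.650

Straddling triangles (8 of 32):
  (v2,v5,v3) [--+] → (0.652502, 0.652502, 0.6672)–(0.92281, 0, 0.6672)  len=0.7063
  (v5,v7,v3) [--+] → (0, 0.92281, 0.6672)–(0.652502, 0.652502, 0.6672)  len=0.7063
  (v7,v9,v3) [--+] → (-0.652502, 0.652502, 0.6672)–(0, 0.92281, 0.6672)  len=0.7063
  (v9,v11,v3) [--+] → (-0.92281, 0, 0.6672)–(-0.652502, 0.652502, 0.6672)  len=0.7063
  (v11,v13,v3) [--+] → (-0.652502, -0.652502, 0.6672)–(-0.92281, 0, 0.6672)  len=0.7063
  (v13,v15,v3) [--+] → (0, -0.92281, 0.6672)–(-0.652502, -0.652502, 0.6672)  len=0.7063
  (v15,v17,v3) [--+] → (0.652502, -0.652502, 0.6672)–(0, -0.92281, 0.6672)  len=0.7063
  (v17,v2,v3) [--+] → (0.92281, 0, 0.6672)–(0.652502, -0.652502, 0.6672)  len=0.7063

Chained into 1 loop(s):
  loop 1: 8 segments, perimeter = 5.6502
Total perimeter = 5.650
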